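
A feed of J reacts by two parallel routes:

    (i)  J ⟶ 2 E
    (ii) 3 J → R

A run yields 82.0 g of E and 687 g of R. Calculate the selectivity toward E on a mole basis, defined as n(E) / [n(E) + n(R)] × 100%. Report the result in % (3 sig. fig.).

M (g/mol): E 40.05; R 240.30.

41.7 %

n(E) = 82.0 / 40.05 = 2.047 mol
n(R) = 687 / 240.30 = 2.859 mol
selectivity = 2.047/(2.047+2.859) × 100 = 41.72 %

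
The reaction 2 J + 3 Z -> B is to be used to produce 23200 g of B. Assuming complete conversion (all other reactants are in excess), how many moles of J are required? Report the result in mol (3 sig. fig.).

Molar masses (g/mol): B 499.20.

n(B) = 23200 / 499.20 = 46.47 mol
n(J) = (2/1) × 46.47 = 92.94 mol

92.9 mol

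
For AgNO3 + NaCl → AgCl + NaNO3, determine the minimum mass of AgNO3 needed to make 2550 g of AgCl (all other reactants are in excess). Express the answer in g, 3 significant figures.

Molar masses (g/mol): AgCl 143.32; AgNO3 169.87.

3020 g

n(AgCl) = 2550 / 143.32 = 17.79 mol
n(AgNO3) = (1/1) × 17.79 = 17.79 mol
mass = 17.79 × 169.87 = 3022 g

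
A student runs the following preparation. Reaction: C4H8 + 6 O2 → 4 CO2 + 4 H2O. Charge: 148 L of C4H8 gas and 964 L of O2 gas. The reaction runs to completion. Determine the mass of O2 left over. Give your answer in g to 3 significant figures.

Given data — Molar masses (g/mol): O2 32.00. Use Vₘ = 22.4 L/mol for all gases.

n(C4H8) = 148.0 / 22.4 = 6.607 mol
n(O2) = 964.0 / 22.4 = 43.04 mol
n/ν → C4H8: 6.607, O2: 7.173; C4H8 is limiting.
O2 consumed = (6/1) × 6.607 = 39.64 mol
O2 remaining = 43.04 − 39.64 = 3.400 mol
mass = 3.400 × 32.00 = 108.8 g

109 g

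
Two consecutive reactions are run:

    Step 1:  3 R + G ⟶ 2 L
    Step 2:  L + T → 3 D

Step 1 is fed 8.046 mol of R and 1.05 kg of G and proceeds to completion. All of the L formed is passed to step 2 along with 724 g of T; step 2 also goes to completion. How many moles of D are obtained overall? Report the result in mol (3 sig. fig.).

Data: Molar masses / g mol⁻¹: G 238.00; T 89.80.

Step 1:
n(R) = 8.046 mol
n(G) = 1.050×1000 / 238.00 = 4.412 mol
n/ν → R: 2.682, G: 4.412; R is limiting.
n(L) produced = (2/3) × 8.046 = 5.364 mol
Step 2:
n(L) available = 5.364 mol
n(T) = 724.0 / 89.80 = 8.062 mol
n/ν → L: 5.364, T: 8.062; L is limiting.
n(D) = (3/1) × 5.364 = 16.09 mol

16.1 mol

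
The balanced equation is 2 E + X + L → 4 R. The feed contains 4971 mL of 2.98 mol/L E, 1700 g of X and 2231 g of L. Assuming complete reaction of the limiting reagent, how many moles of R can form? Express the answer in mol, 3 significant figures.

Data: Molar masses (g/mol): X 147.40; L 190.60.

29.6 mol

n(E) = 2.98 × 4971/1000 = 14.81 mol
n(X) = 1700 / 147.40 = 11.53 mol
n(L) = 2231 / 190.60 = 11.71 mol
n/ν → E: 7.405, X: 11.53, L: 11.71; E is limiting.
n(R) = (4/2) × 14.81 = 29.62 mol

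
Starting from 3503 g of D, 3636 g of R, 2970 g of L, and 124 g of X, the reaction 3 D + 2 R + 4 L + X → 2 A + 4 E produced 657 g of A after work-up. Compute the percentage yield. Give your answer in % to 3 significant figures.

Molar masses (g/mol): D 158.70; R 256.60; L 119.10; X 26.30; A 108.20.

64.4 %

n(D) = 3503 / 158.70 = 22.07 mol
n(R) = 3636 / 256.60 = 14.17 mol
n(L) = 2970 / 119.10 = 24.94 mol
n(X) = 124.0 / 26.30 = 4.715 mol
n/ν → D: 7.357, R: 7.085, L: 6.235, X: 4.715; X is limiting.
theoretical n(A) = (2/1) × 4.715 = 9.430 mol → 1020 g
% yield = 657 / 1020 × 100 = 64.41 %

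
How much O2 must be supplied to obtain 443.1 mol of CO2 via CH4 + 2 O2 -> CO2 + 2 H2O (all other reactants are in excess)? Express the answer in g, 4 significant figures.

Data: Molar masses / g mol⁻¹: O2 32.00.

28360 g

n(CO2) = 443.1 mol
n(O2) = (2/1) × 443.1 = 886.2 mol
mass = 886.2 × 32.00 = 28360 g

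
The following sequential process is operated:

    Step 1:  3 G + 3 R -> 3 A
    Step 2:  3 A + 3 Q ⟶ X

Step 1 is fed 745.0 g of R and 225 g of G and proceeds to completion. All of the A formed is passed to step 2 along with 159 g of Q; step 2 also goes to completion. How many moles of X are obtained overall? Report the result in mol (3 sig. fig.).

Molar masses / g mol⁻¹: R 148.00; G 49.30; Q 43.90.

1.21 mol

Step 1:
n(R) = 745.0 / 148.00 = 5.034 mol
n(G) = 225.0 / 49.30 = 4.564 mol
n/ν → R: 1.678, G: 1.521; G is limiting.
n(A) produced = (3/3) × 4.564 = 4.564 mol
Step 2:
n(A) available = 4.564 mol
n(Q) = 159.0 / 43.90 = 3.622 mol
n/ν → A: 1.521, Q: 1.207; Q is limiting.
n(X) = (1/3) × 3.622 = 1.207 mol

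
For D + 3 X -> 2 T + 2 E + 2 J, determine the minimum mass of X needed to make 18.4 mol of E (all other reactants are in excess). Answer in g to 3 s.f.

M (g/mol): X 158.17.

n(E) = 18.40 mol
n(X) = (3/2) × 18.40 = 27.60 mol
mass = 27.60 × 158.17 = 4365 g

4370 g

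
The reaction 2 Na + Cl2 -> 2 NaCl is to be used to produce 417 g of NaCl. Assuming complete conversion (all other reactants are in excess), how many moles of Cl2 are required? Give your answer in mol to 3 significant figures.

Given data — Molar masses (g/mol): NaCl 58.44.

n(NaCl) = 417 / 58.44 = 7.136 mol
n(Cl2) = (1/2) × 7.136 = 3.568 mol

3.57 mol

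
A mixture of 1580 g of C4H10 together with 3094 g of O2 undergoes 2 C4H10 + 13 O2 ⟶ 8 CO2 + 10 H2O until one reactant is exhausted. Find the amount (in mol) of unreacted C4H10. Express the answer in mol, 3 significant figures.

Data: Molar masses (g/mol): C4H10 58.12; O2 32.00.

12.3 mol

n(C4H10) = 1580 / 58.12 = 27.19 mol
n(O2) = 3094 / 32.00 = 96.69 mol
n/ν → C4H10: 13.60, O2: 7.438; O2 is limiting.
C4H10 consumed = (2/13) × 96.69 = 14.88 mol
C4H10 remaining = 27.19 − 14.88 = 12.31 mol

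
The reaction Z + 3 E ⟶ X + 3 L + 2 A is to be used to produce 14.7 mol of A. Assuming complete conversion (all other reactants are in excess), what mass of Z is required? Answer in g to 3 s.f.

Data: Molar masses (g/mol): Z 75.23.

n(A) = 14.70 mol
n(Z) = (1/2) × 14.70 = 7.350 mol
mass = 7.350 × 75.23 = 552.9 g

553 g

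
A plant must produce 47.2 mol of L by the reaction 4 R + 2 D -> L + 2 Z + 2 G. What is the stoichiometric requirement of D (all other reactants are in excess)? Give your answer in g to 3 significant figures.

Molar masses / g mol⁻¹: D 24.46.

2310 g

n(L) = 47.20 mol
n(D) = (2/1) × 47.20 = 94.40 mol
mass = 94.40 × 24.46 = 2309 g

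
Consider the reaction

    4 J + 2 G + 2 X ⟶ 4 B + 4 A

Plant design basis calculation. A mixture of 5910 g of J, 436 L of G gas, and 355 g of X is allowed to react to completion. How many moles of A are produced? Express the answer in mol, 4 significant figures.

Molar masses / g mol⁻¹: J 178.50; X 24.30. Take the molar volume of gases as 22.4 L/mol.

29.22 mol

n(J) = 5910 / 178.50 = 33.11 mol
n(G) = 436.0 / 22.4 = 19.46 mol
n(X) = 355.0 / 24.30 = 14.61 mol
n/ν for J = 33.11/4 = 8.278
n/ν for G = 19.46/2 = 9.730
n/ν for X = 14.61/2 = 7.305
Smallest n/ν is X → limiting reagent.
n(A) = (4/2) × 14.61 = 29.22 mol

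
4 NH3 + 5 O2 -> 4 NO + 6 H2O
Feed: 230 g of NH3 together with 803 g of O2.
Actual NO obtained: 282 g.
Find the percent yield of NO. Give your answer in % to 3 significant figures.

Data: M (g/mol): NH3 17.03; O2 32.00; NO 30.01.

n(NH3) = 230.0 / 17.03 = 13.51 mol
n(O2) = 803.0 / 32.00 = 25.09 mol
n/ν for NH3 = 13.51/4 = 3.378
n/ν for O2 = 25.09/5 = 5.018
Smallest n/ν is NH3 → limiting reagent.
theoretical n(NO) = (4/4) × 13.51 = 13.51 mol → 405.4 g
% yield = 282 / 405.4 × 100 = 69.56 %

69.6 %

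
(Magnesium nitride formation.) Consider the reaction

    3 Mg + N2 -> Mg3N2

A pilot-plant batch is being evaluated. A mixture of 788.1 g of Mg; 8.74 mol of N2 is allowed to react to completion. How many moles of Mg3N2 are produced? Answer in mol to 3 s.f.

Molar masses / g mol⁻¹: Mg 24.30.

n(Mg) = 788.1 / 24.30 = 32.43 mol
n(N2) = 8.740 mol
n/ν for Mg = 32.43/3 = 10.81
n/ν for N2 = 8.740/1 = 8.740
Smallest n/ν is N2 → limiting reagent.
n(Mg3N2) = (1/1) × 8.740 = 8.740 mol

8.74 mol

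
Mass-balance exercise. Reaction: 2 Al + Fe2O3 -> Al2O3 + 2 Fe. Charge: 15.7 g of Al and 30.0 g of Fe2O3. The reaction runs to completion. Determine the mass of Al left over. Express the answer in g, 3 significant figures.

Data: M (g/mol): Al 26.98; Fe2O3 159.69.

n(Al) = 15.70 / 26.98 = 0.5819 mol
n(Fe2O3) = 30.00 / 159.69 = 0.1879 mol
n/ν for Al = 0.5819/2 = 0.2910
n/ν for Fe2O3 = 0.1879/1 = 0.1879
Smallest n/ν is Fe2O3 → limiting reagent.
Al consumed = (2/1) × 0.1879 = 0.3758 mol
Al remaining = 0.5819 − 0.3758 = 0.2061 mol
mass = 0.2061 × 26.98 = 5.561 g

5.56 g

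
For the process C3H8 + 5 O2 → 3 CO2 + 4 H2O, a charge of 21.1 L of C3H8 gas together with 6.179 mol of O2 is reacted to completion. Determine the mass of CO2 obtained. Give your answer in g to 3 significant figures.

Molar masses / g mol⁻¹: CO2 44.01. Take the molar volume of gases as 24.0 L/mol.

n(C3H8) = 21.10 / 24.0 = 0.8792 mol
n(O2) = 6.179 mol
n/ν → C3H8: 0.8792, O2: 1.236; C3H8 is limiting.
n(CO2) = (3/1) × 0.8792 = 2.638 mol
mass = 2.638 × 44.01 = 116.1 g

116 g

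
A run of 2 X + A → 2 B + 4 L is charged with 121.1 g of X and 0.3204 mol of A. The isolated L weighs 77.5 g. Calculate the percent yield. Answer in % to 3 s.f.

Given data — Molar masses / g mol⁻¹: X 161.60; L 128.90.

n(X) = 121.1 / 161.60 = 0.7494 mol
n(A) = 0.3204 mol
n/ν for X = 0.7494/2 = 0.3747
n/ν for A = 0.3204/1 = 0.3204
Smallest n/ν is A → limiting reagent.
theoretical n(L) = (4/1) × 0.3204 = 1.282 mol → 165.2 g
% yield = 77.5 / 165.2 × 100 = 46.91 %

46.9 %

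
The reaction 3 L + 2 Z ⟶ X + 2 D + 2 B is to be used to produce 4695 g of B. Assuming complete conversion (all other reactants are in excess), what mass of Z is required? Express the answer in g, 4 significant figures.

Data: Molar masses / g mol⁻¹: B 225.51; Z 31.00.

645.4 g

n(B) = 4695 / 225.51 = 20.82 mol
n(Z) = (2/2) × 20.82 = 20.82 mol
mass = 20.82 × 31.00 = 645.4 g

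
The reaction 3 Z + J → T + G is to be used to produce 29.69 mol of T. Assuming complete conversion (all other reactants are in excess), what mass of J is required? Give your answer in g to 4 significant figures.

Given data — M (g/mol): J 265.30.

7877 g

n(T) = 29.69 mol
n(J) = (1/1) × 29.69 = 29.69 mol
mass = 29.69 × 265.30 = 7877 g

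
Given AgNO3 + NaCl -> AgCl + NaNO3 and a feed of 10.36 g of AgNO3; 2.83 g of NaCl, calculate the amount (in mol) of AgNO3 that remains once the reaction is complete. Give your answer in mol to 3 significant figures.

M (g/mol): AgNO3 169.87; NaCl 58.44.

0.0126 mol

n(AgNO3) = 10.36 / 169.87 = 0.06099 mol
n(NaCl) = 2.830 / 58.44 = 0.04843 mol
n/ν for AgNO3 = 0.06099/1 = 0.06099
n/ν for NaCl = 0.04843/1 = 0.04843
Smallest n/ν is NaCl → limiting reagent.
AgNO3 consumed = (1/1) × 0.04843 = 0.04843 mol
AgNO3 remaining = 0.06099 − 0.04843 = 0.01256 mol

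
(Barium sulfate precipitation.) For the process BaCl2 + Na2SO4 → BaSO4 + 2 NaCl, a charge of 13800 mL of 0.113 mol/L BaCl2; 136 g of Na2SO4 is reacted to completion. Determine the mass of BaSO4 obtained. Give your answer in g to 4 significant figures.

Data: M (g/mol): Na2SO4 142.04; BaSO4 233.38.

n(BaCl2) = 0.113 × 13800/1000 = 1.559 mol
n(Na2SO4) = 136.0 / 142.04 = 0.9575 mol
n/ν for BaCl2 = 1.559/1 = 1.559
n/ν for Na2SO4 = 0.9575/1 = 0.9575
Smallest n/ν is Na2SO4 → limiting reagent.
n(BaSO4) = (1/1) × 0.9575 = 0.9575 mol
mass = 0.9575 × 233.38 = 223.5 g

223.5 g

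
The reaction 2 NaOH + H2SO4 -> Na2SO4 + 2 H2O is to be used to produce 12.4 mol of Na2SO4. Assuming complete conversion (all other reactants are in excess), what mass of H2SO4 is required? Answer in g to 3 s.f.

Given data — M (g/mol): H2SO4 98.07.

n(Na2SO4) = 12.40 mol
n(H2SO4) = (1/1) × 12.40 = 12.40 mol
mass = 12.40 × 98.07 = 1216 g

1220 g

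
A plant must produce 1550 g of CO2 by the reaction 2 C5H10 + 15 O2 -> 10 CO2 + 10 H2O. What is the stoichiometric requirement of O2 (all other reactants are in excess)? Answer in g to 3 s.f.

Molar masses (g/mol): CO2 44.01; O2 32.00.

n(CO2) = 1550 / 44.01 = 35.22 mol
n(O2) = (15/10) × 35.22 = 52.83 mol
mass = 52.83 × 32.00 = 1691 g

1690 g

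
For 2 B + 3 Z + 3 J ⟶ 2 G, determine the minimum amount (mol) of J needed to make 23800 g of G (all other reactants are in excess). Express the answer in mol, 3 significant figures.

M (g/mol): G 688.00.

51.9 mol

n(G) = 23800 / 688.00 = 34.59 mol
n(J) = (3/2) × 34.59 = 51.89 mol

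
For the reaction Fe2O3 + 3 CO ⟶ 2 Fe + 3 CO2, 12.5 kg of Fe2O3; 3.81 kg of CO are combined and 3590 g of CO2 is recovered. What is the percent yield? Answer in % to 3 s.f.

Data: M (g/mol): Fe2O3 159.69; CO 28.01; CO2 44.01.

n(Fe2O3) = 12.50×1000 / 159.69 = 78.28 mol
n(CO) = 3.810×1000 / 28.01 = 136.0 mol
n/ν for Fe2O3 = 78.28/1 = 78.28
n/ν for CO = 136.0/3 = 45.33
Smallest n/ν is CO → limiting reagent.
theoretical n(CO2) = (3/3) × 136.0 = 136.0 mol → 5985 g
% yield = 3590 / 5985 × 100 = 59.98 %

60.0 %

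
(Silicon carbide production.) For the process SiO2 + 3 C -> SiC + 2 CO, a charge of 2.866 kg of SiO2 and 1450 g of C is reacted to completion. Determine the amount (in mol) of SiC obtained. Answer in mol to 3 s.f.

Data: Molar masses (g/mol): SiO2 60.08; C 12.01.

40.2 mol

n(SiO2) = 2.866×1000 / 60.08 = 47.70 mol
n(C) = 1450 / 12.01 = 120.7 mol
n/ν for SiO2 = 47.70/1 = 47.70
n/ν for C = 120.7/3 = 40.23
Smallest n/ν is C → limiting reagent.
n(SiC) = (1/3) × 120.7 = 40.23 mol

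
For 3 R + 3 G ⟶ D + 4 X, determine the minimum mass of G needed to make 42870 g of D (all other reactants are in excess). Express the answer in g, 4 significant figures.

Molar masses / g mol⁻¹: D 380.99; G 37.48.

n(D) = 42870 / 380.99 = 112.5 mol
n(G) = (3/1) × 112.5 = 337.5 mol
mass = 337.5 × 37.48 = 12650 g

12650 g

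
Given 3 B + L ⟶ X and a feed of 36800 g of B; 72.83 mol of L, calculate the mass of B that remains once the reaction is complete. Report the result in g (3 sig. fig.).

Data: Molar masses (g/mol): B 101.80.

n(B) = 36800 / 101.80 = 361.5 mol
n(L) = 72.83 mol
n/ν → B: 120.5, L: 72.83; L is limiting.
B consumed = (3/1) × 72.83 = 218.5 mol
B remaining = 361.5 − 218.5 = 143.0 mol
mass = 143.0 × 101.80 = 14560 g

14600 g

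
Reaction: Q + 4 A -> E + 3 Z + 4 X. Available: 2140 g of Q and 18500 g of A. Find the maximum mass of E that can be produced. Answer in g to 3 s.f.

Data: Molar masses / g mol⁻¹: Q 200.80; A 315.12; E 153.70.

n(Q) = 2140 / 200.80 = 10.66 mol
n(A) = 18500 / 315.12 = 58.71 mol
n/ν for Q = 10.66/1 = 10.66
n/ν for A = 58.71/4 = 14.68
Smallest n/ν is Q → limiting reagent.
n(E) = (1/1) × 10.66 = 10.66 mol
mass = 10.66 × 153.70 = 1638 g

1640 g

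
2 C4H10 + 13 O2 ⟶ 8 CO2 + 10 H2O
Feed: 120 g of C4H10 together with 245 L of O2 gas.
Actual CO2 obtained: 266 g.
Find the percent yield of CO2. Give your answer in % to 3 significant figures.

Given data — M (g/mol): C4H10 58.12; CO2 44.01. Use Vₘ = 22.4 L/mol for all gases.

n(C4H10) = 120.0 / 58.12 = 2.065 mol
n(O2) = 245.0 / 22.4 = 10.94 mol
n/ν → C4H10: 1.033, O2: 0.8415; O2 is limiting.
theoretical n(CO2) = (8/13) × 10.94 = 6.732 mol → 296.3 g
% yield = 266 / 296.3 × 100 = 89.77 %

89.8 %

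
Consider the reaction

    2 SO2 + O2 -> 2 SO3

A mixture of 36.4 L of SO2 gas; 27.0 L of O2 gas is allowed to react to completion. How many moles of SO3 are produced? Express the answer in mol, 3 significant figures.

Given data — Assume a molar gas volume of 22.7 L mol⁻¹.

n(SO2) = 36.40 / 22.7 = 1.604 mol
n(O2) = 27.00 / 22.7 = 1.189 mol
n/ν for SO2 = 1.604/2 = 0.8020
n/ν for O2 = 1.189/1 = 1.189
Smallest n/ν is SO2 → limiting reagent.
n(SO3) = (2/2) × 1.604 = 1.604 mol

1.60 mol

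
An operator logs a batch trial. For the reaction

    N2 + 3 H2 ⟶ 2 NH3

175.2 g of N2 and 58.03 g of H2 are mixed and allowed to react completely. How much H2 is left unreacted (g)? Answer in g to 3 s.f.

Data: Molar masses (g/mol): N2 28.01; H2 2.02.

20.1 g

n(N2) = 175.2 / 28.01 = 6.255 mol
n(H2) = 58.03 / 2.02 = 28.73 mol
n/ν → N2: 6.255, H2: 9.577; N2 is limiting.
H2 consumed = (3/1) × 6.255 = 18.77 mol
H2 remaining = 28.73 − 18.77 = 9.960 mol
mass = 9.960 × 2.02 = 20.12 g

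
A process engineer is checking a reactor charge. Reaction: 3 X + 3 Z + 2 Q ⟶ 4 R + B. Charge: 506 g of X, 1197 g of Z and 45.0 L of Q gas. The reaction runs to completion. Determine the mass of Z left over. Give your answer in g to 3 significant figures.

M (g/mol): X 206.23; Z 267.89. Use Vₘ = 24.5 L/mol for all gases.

540 g

n(X) = 506.0 / 206.23 = 2.454 mol
n(Z) = 1197 / 267.89 = 4.468 mol
n(Q) = 45.00 / 24.5 = 1.837 mol
n/ν for X = 2.454/3 = 0.8180
n/ν for Z = 4.468/3 = 1.489
n/ν for Q = 1.837/2 = 0.9185
Smallest n/ν is X → limiting reagent.
Z consumed = (3/3) × 2.454 = 2.454 mol
Z remaining = 4.468 − 2.454 = 2.014 mol
mass = 2.014 × 267.89 = 539.5 g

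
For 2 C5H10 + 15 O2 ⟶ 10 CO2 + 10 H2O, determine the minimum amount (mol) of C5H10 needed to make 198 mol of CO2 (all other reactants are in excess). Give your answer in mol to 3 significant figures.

n(CO2) = 198.0 mol
n(C5H10) = (2/10) × 198.0 = 39.60 mol

39.6 mol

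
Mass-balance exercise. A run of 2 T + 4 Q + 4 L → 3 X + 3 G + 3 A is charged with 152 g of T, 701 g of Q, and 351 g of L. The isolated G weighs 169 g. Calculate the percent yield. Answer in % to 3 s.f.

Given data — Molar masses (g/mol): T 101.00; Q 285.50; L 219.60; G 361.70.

39.0 %

n(T) = 152.0 / 101.00 = 1.505 mol
n(Q) = 701.0 / 285.50 = 2.455 mol
n(L) = 351.0 / 219.60 = 1.598 mol
n/ν → T: 0.7525, Q: 0.6138, L: 0.3995; L is limiting.
theoretical n(G) = (3/4) × 1.598 = 1.199 mol → 433.7 g
% yield = 169 / 433.7 × 100 = 38.97 %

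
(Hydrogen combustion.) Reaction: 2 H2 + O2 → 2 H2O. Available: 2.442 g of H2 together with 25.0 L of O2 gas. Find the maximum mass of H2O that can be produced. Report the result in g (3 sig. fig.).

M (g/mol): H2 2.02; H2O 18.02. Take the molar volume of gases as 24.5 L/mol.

n(H2) = 2.442 / 2.02 = 1.209 mol
n(O2) = 25.00 / 24.5 = 1.020 mol
n/ν → H2: 0.6045, O2: 1.020; H2 is limiting.
n(H2O) = (2/2) × 1.209 = 1.209 mol
mass = 1.209 × 18.02 = 21.79 g

21.8 g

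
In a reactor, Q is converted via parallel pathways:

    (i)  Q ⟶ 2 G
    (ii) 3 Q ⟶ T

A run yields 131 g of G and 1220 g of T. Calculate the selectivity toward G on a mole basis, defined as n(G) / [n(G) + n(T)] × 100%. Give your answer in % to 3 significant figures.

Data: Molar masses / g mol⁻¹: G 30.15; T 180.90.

n(G) = 131 / 30.15 = 4.345 mol
n(T) = 1220 / 180.90 = 6.744 mol
selectivity = 4.345/(4.345+6.744) × 100 = 39.18 %

39.2 %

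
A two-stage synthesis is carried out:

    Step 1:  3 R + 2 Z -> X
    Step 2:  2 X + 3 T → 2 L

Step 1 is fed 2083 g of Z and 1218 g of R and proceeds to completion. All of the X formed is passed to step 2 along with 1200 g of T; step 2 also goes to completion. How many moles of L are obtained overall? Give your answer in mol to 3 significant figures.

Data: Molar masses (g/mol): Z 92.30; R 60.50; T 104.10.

6.71 mol

Step 1:
n(Z) = 2083 / 92.30 = 22.57 mol
n(R) = 1218 / 60.50 = 20.13 mol
n/ν for Z = 22.57/2 = 11.29
n/ν for R = 20.13/3 = 6.710
Smallest n/ν is R → limiting reagent.
n(X) produced = (1/3) × 20.13 = 6.710 mol
Step 2:
n(X) available = 6.710 mol
n(T) = 1200 / 104.10 = 11.53 mol
n/ν for X = 6.710/2 = 3.355
n/ν for T = 11.53/3 = 3.843
Smallest n/ν is X → limiting reagent.
n(L) = (2/2) × 6.710 = 6.710 mol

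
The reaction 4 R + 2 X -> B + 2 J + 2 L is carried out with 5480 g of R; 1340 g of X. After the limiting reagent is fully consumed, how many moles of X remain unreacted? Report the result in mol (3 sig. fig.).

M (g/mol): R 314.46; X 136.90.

1.07 mol

n(R) = 5480 / 314.46 = 17.43 mol
n(X) = 1340 / 136.90 = 9.788 mol
n/ν for R = 17.43/4 = 4.358
n/ν for X = 9.788/2 = 4.894
Smallest n/ν is R → limiting reagent.
X consumed = (2/4) × 17.43 = 8.715 mol
X remaining = 9.788 − 8.715 = 1.073 mol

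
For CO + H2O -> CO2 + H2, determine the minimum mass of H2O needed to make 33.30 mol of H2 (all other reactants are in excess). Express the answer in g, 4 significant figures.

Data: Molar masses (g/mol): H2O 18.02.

600.1 g

n(H2) = 33.30 mol
n(H2O) = (1/1) × 33.30 = 33.30 mol
mass = 33.30 × 18.02 = 600.1 g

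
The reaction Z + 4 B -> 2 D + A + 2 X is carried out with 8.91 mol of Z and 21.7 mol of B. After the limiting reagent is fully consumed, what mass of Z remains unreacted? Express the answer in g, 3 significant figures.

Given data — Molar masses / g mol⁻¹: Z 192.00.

669 g

n(Z) = 8.910 mol
n(B) = 21.70 mol
n/ν for Z = 8.910/1 = 8.910
n/ν for B = 21.70/4 = 5.425
Smallest n/ν is B → limiting reagent.
Z consumed = (1/4) × 21.70 = 5.425 mol
Z remaining = 8.910 − 5.425 = 3.485 mol
mass = 3.485 × 192.00 = 669.1 g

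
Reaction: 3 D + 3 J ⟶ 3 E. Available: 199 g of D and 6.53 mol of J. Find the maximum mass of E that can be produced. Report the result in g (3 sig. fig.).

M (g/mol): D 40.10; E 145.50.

722 g

n(D) = 199.0 / 40.10 = 4.963 mol
n(J) = 6.530 mol
n/ν → D: 1.654, J: 2.177; D is limiting.
n(E) = (3/3) × 4.963 = 4.963 mol
mass = 4.963 × 145.50 = 722.1 g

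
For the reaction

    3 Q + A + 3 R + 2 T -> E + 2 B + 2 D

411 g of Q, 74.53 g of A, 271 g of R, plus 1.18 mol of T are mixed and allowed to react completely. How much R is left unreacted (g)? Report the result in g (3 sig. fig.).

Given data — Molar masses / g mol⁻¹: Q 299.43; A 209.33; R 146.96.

114 g

n(Q) = 411.0 / 299.43 = 1.373 mol
n(A) = 74.53 / 209.33 = 0.3560 mol
n(R) = 271.0 / 146.96 = 1.844 mol
n(T) = 1.180 mol
n/ν for Q = 1.373/3 = 0.4577
n/ν for A = 0.3560/1 = 0.3560
n/ν for R = 1.844/3 = 0.6147
n/ν for T = 1.180/2 = 0.5900
Smallest n/ν is A → limiting reagent.
R consumed = (3/1) × 0.3560 = 1.068 mol
R remaining = 1.844 − 1.068 = 0.7760 mol
mass = 0.7760 × 146.96 = 114.0 g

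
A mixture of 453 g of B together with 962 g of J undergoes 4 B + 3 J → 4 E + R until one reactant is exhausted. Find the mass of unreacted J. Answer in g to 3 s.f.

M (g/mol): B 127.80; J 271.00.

n(B) = 453.0 / 127.80 = 3.545 mol
n(J) = 962.0 / 271.00 = 3.550 mol
n/ν for B = 3.545/4 = 0.8863
n/ν for J = 3.550/3 = 1.183
Smallest n/ν is B → limiting reagent.
J consumed = (3/4) × 3.545 = 2.659 mol
J remaining = 3.550 − 2.659 = 0.8910 mol
mass = 0.8910 × 271.00 = 241.5 g

242 g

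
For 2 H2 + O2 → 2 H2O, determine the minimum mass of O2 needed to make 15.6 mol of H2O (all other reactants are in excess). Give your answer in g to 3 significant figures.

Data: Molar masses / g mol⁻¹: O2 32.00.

n(H2O) = 15.60 mol
n(O2) = (1/2) × 15.60 = 7.800 mol
mass = 7.800 × 32.00 = 249.6 g

250 g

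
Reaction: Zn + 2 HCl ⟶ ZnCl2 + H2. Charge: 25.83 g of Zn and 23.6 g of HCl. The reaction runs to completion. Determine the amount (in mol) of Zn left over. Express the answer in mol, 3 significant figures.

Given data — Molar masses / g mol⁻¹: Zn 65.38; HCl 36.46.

0.0714 mol

n(Zn) = 25.83 / 65.38 = 0.3951 mol
n(HCl) = 23.60 / 36.46 = 0.6473 mol
n/ν → Zn: 0.3951, HCl: 0.3237; HCl is limiting.
Zn consumed = (1/2) × 0.6473 = 0.3237 mol
Zn remaining = 0.3951 − 0.3237 = 0.07140 mol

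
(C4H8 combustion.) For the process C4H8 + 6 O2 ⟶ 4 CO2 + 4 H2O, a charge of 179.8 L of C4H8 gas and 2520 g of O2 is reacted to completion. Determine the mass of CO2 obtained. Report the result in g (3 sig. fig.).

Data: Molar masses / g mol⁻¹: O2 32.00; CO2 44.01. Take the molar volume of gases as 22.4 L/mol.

n(C4H8) = 179.8 / 22.4 = 8.027 mol
n(O2) = 2520 / 32.00 = 78.75 mol
n/ν for C4H8 = 8.027/1 = 8.027
n/ν for O2 = 78.75/6 = 13.13
Smallest n/ν is C4H8 → limiting reagent.
n(CO2) = (4/1) × 8.027 = 32.11 mol
mass = 32.11 × 44.01 = 1413 g

1410 g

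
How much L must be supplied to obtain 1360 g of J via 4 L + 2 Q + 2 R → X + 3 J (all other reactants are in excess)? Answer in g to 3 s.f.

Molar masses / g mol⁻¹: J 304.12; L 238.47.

1420 g

n(J) = 1360 / 304.12 = 4.472 mol
n(L) = (4/3) × 4.472 = 5.963 mol
mass = 5.963 × 238.47 = 1422 g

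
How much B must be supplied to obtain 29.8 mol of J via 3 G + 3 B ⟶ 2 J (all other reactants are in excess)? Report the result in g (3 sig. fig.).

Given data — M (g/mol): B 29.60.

1320 g

n(J) = 29.80 mol
n(B) = (3/2) × 29.80 = 44.70 mol
mass = 44.70 × 29.60 = 1323 g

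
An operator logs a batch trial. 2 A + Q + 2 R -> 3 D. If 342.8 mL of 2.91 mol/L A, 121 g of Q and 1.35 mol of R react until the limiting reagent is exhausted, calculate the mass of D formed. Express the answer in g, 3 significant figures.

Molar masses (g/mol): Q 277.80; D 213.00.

278 g

n(A) = 2.91 × 342.8/1000 = 0.9975 mol
n(Q) = 121.0 / 277.80 = 0.4356 mol
n(R) = 1.350 mol
n/ν → A: 0.4988, Q: 0.4356, R: 0.6750; Q is limiting.
n(D) = (3/1) × 0.4356 = 1.307 mol
mass = 1.307 × 213.00 = 278.4 g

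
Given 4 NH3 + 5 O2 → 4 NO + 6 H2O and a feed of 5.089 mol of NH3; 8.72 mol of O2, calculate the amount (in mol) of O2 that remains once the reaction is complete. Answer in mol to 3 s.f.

2.36 mol

n(NH3) = 5.089 mol
n(O2) = 8.720 mol
n/ν for NH3 = 5.089/4 = 1.272
n/ν for O2 = 8.720/5 = 1.744
Smallest n/ν is NH3 → limiting reagent.
O2 consumed = (5/4) × 5.089 = 6.361 mol
O2 remaining = 8.720 − 6.361 = 2.359 mol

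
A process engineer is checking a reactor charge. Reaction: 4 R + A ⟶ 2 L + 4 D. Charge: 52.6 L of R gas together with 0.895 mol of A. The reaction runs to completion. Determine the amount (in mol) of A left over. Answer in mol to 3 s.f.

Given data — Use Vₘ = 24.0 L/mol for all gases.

0.347 mol

n(R) = 52.60 / 24.0 = 2.192 mol
n(A) = 0.8950 mol
n/ν for R = 2.192/4 = 0.5480
n/ν for A = 0.8950/1 = 0.8950
Smallest n/ν is R → limiting reagent.
A consumed = (1/4) × 2.192 = 0.5480 mol
A remaining = 0.8950 − 0.5480 = 0.3470 mol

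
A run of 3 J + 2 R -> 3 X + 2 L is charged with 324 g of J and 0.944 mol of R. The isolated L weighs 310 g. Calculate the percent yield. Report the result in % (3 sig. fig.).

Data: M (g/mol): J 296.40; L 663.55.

64.1 %

n(J) = 324.0 / 296.40 = 1.093 mol
n(R) = 0.9440 mol
n/ν for J = 1.093/3 = 0.3643
n/ν for R = 0.9440/2 = 0.4720
Smallest n/ν is J → limiting reagent.
theoretical n(L) = (2/3) × 1.093 = 0.7287 mol → 483.5 g
% yield = 310 / 483.5 × 100 = 64.12 %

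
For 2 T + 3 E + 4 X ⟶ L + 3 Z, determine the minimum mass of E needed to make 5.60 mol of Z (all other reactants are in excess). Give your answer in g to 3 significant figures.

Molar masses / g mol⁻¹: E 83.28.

n(Z) = 5.600 mol
n(E) = (3/3) × 5.600 = 5.600 mol
mass = 5.600 × 83.28 = 466.4 g

466 g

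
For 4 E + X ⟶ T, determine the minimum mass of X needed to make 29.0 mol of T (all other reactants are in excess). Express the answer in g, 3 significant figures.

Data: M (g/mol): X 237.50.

6890 g

n(T) = 29.00 mol
n(X) = (1/1) × 29.00 = 29.00 mol
mass = 29.00 × 237.50 = 6888 g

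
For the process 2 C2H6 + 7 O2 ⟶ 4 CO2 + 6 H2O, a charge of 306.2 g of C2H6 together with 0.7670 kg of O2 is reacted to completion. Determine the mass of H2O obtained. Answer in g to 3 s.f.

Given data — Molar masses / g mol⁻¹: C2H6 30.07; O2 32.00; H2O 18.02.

370 g

n(C2H6) = 306.2 / 30.07 = 10.18 mol
n(O2) = 0.7670×1000 / 32.00 = 23.97 mol
n/ν for C2H6 = 10.18/2 = 5.090
n/ν for O2 = 23.97/7 = 3.424
Smallest n/ν is O2 → limiting reagent.
n(H2O) = (6/7) × 23.97 = 20.55 mol
mass = 20.55 × 18.02 = 370.3 g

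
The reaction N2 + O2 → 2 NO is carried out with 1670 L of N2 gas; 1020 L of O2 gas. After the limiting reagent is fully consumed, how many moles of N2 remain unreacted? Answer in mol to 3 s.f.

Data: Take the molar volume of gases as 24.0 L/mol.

n(N2) = 1670 / 24.0 = 69.58 mol
n(O2) = 1020 / 24.0 = 42.50 mol
n/ν for N2 = 69.58/1 = 69.58
n/ν for O2 = 42.50/1 = 42.50
Smallest n/ν is O2 → limiting reagent.
N2 consumed = (1/1) × 42.50 = 42.50 mol
N2 remaining = 69.58 − 42.50 = 27.08 mol

27.1 mol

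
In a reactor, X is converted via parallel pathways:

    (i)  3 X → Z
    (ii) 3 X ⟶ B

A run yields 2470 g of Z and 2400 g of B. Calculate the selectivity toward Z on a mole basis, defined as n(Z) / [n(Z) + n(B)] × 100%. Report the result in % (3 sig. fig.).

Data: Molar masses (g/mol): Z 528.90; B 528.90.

50.7 %

n(Z) = 2470 / 528.90 = 4.670 mol
n(B) = 2400 / 528.90 = 4.538 mol
selectivity = 4.670/(4.670+4.538) × 100 = 50.72 %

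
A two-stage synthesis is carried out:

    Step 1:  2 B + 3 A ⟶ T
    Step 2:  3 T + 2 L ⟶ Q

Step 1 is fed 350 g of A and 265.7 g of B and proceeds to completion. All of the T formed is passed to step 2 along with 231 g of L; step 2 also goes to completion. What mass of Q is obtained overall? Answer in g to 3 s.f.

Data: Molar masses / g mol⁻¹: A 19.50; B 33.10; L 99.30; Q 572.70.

666 g

Step 1:
n(A) = 350.0 / 19.50 = 17.95 mol
n(B) = 265.7 / 33.10 = 8.027 mol
n/ν → A: 5.983, B: 4.014; B is limiting.
n(T) produced = (1/2) × 8.027 = 4.014 mol
Step 2:
n(T) available = 4.014 mol
n(L) = 231.0 / 99.30 = 2.326 mol
n/ν → T: 1.338, L: 1.163; L is limiting.
n(Q) = (1/2) × 2.326 = 1.163 mol
mass = 1.163 × 572.70 = 666.1 g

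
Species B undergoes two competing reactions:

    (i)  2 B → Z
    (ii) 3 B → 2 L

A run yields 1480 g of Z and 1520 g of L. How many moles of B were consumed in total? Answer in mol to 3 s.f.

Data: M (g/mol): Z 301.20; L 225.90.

n(Z) = 1480 / 301.20 = 4.914 mol
n(L) = 1520 / 225.90 = 6.729 mol
n(B) via (i) = (2/1)×4.914 = 9.828 mol
n(B) via (ii) = (3/2)×6.729 = 10.09 mol
total n(B) = 9.828 + 10.09 = 19.92 mol

19.9 mol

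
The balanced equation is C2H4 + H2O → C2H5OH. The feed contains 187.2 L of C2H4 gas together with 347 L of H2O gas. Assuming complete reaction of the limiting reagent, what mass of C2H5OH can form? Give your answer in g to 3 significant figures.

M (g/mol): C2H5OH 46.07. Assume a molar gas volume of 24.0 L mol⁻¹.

n(C2H4) = 187.2 / 24.0 = 7.800 mol
n(H2O) = 347.0 / 24.0 = 14.46 mol
n/ν for C2H4 = 7.800/1 = 7.800
n/ν for H2O = 14.46/1 = 14.46
Smallest n/ν is C2H4 → limiting reagent.
n(C2H5OH) = (1/1) × 7.800 = 7.800 mol
mass = 7.800 × 46.07 = 359.3 g

359 g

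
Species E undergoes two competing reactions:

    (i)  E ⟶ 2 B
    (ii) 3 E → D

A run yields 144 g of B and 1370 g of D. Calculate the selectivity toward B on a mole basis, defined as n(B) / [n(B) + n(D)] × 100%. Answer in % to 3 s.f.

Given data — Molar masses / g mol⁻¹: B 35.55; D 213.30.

38.7 %

n(B) = 144 / 35.55 = 4.051 mol
n(D) = 1370 / 213.30 = 6.423 mol
selectivity = 4.051/(4.051+6.423) × 100 = 38.68 %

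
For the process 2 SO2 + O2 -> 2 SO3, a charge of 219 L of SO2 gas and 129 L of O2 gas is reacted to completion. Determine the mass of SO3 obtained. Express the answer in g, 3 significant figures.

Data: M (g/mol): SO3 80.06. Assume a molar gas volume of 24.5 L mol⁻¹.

716 g

n(SO2) = 219.0 / 24.5 = 8.939 mol
n(O2) = 129.0 / 24.5 = 5.265 mol
n/ν → SO2: 4.470, O2: 5.265; SO2 is limiting.
n(SO3) = (2/2) × 8.939 = 8.939 mol
mass = 8.939 × 80.06 = 715.7 g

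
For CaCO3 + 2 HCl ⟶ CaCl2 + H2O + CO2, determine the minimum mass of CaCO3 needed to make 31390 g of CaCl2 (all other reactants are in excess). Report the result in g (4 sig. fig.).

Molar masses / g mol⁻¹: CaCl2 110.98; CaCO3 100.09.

28310 g

n(CaCl2) = 31390 / 110.98 = 282.8 mol
n(CaCO3) = (1/1) × 282.8 = 282.8 mol
mass = 282.8 × 100.09 = 28310 g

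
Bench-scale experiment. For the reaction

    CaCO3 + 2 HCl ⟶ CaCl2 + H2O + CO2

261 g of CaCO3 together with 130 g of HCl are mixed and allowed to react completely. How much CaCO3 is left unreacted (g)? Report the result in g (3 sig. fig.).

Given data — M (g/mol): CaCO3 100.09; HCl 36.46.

82.6 g

n(CaCO3) = 261.0 / 100.09 = 2.608 mol
n(HCl) = 130.0 / 36.46 = 3.566 mol
n/ν → CaCO3: 2.608, HCl: 1.783; HCl is limiting.
CaCO3 consumed = (1/2) × 3.566 = 1.783 mol
CaCO3 remaining = 2.608 − 1.783 = 0.8250 mol
mass = 0.8250 × 100.09 = 82.57 g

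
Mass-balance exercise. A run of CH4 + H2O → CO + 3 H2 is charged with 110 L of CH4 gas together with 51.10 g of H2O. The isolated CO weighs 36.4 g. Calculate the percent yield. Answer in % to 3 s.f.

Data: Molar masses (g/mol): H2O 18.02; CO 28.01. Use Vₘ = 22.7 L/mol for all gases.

45.8 %

n(CH4) = 110.0 / 22.7 = 4.846 mol
n(H2O) = 51.10 / 18.02 = 2.836 mol
n/ν → CH4: 4.846, H2O: 2.836; H2O is limiting.
theoretical n(CO) = (1/1) × 2.836 = 2.836 mol → 79.44 g
% yield = 36.4 / 79.44 × 100 = 45.82 %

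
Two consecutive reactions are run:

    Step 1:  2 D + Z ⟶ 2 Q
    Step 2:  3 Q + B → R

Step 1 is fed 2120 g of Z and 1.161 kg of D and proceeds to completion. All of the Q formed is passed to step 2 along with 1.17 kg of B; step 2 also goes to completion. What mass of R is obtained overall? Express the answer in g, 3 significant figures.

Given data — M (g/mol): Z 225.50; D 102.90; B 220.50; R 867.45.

Step 1:
n(Z) = 2120 / 225.50 = 9.401 mol
n(D) = 1.161×1000 / 102.90 = 11.28 mol
n/ν → Z: 9.401, D: 5.640; D is limiting.
n(Q) produced = (2/2) × 11.28 = 11.28 mol
Step 2:
n(Q) available = 11.28 mol
n(B) = 1.170×1000 / 220.50 = 5.306 mol
n/ν → Q: 3.760, B: 5.306; Q is limiting.
n(R) = (1/3) × 11.28 = 3.760 mol
mass = 3.760 × 867.45 = 3262 g

3260 g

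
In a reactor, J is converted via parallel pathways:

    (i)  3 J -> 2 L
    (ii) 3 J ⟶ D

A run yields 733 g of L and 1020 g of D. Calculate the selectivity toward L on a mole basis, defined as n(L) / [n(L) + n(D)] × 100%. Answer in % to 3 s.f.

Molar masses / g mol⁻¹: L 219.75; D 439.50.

59.0 %

n(L) = 733 / 219.75 = 3.336 mol
n(D) = 1020 / 439.50 = 2.321 mol
selectivity = 3.336/(3.336+2.321) × 100 = 58.97 %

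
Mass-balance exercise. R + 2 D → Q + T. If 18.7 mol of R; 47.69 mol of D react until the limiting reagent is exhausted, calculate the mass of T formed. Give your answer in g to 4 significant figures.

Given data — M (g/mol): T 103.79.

1941 g

n(R) = 18.70 mol
n(D) = 47.69 mol
n/ν for R = 18.70/1 = 18.70
n/ν for D = 47.69/2 = 23.85
Smallest n/ν is R → limiting reagent.
n(T) = (1/1) × 18.70 = 18.70 mol
mass = 18.70 × 103.79 = 1941 g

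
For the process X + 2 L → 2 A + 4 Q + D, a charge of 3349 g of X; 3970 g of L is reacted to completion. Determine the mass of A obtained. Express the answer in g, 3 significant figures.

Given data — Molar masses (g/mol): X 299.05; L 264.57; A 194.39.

2920 g

n(X) = 3349 / 299.05 = 11.20 mol
n(L) = 3970 / 264.57 = 15.01 mol
n/ν for X = 11.20/1 = 11.20
n/ν for L = 15.01/2 = 7.505
Smallest n/ν is L → limiting reagent.
n(A) = (2/2) × 15.01 = 15.01 mol
mass = 15.01 × 194.39 = 2918 g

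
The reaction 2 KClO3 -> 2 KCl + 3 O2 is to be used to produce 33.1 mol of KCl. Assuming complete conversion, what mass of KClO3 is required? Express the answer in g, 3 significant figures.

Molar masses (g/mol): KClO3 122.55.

n(KCl) = 33.10 mol
n(KClO3) = (2/2) × 33.10 = 33.10 mol
mass = 33.10 × 122.55 = 4056 g

4060 g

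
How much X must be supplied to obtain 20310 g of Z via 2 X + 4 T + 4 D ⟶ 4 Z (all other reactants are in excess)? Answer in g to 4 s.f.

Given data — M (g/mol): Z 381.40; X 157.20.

4186 g

n(Z) = 20310 / 381.40 = 53.25 mol
n(X) = (2/4) × 53.25 = 26.63 mol
mass = 26.63 × 157.20 = 4186 g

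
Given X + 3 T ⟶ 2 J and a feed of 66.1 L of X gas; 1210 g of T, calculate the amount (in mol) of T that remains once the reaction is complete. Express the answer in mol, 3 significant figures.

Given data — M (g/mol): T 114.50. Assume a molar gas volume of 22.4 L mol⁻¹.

1.72 mol

n(X) = 66.10 / 22.4 = 2.951 mol
n(T) = 1210 / 114.50 = 10.57 mol
n/ν → X: 2.951, T: 3.523; X is limiting.
T consumed = (3/1) × 2.951 = 8.853 mol
T remaining = 10.57 − 8.853 = 1.717 mol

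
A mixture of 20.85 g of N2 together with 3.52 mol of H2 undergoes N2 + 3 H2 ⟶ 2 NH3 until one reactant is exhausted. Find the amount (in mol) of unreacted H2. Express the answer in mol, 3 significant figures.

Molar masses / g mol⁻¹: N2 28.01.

1.29 mol

n(N2) = 20.85 / 28.01 = 0.7444 mol
n(H2) = 3.520 mol
n/ν → N2: 0.7444, H2: 1.173; N2 is limiting.
H2 consumed = (3/1) × 0.7444 = 2.233 mol
H2 remaining = 3.520 − 2.233 = 1.287 mol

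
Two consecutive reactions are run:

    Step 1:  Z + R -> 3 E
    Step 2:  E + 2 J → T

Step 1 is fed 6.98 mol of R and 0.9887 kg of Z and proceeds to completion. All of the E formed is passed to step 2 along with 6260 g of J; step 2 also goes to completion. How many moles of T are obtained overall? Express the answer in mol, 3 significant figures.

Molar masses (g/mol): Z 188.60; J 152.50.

15.7 mol

Step 1:
n(R) = 6.980 mol
n(Z) = 0.9887×1000 / 188.60 = 5.242 mol
n/ν for R = 6.980/1 = 6.980
n/ν for Z = 5.242/1 = 5.242
Smallest n/ν is Z → limiting reagent.
n(E) produced = (3/1) × 5.242 = 15.73 mol
Step 2:
n(E) available = 15.73 mol
n(J) = 6260 / 152.50 = 41.05 mol
n/ν for E = 15.73/1 = 15.73
n/ν for J = 41.05/2 = 20.53
Smallest n/ν is E → limiting reagent.
n(T) = (1/1) × 15.73 = 15.73 mol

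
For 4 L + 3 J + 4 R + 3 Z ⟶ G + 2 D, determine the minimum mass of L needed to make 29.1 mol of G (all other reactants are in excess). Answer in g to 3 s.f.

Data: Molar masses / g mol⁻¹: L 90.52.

n(G) = 29.10 mol
n(L) = (4/1) × 29.10 = 116.4 mol
mass = 116.4 × 90.52 = 10540 g

10500 g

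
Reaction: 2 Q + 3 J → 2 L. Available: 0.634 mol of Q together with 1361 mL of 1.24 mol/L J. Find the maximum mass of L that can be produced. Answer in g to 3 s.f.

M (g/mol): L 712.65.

n(Q) = 0.6340 mol
n(J) = 1.24 × 1361/1000 = 1.688 mol
n/ν for Q = 0.6340/2 = 0.3170
n/ν for J = 1.688/3 = 0.5627
Smallest n/ν is Q → limiting reagent.
n(L) = (2/2) × 0.6340 = 0.6340 mol
mass = 0.6340 × 712.65 = 451.8 g

452 g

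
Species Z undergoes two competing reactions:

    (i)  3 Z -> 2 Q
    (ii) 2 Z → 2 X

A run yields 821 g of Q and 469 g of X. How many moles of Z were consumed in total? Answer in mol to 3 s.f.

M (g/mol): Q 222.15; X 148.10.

8.71 mol

n(Q) = 821 / 222.15 = 3.696 mol
n(X) = 469 / 148.10 = 3.167 mol
n(Z) via (i) = (3/2)×3.696 = 5.544 mol
n(Z) via (ii) = (2/2)×3.167 = 3.167 mol
total n(Z) = 5.544 + 3.167 = 8.711 mol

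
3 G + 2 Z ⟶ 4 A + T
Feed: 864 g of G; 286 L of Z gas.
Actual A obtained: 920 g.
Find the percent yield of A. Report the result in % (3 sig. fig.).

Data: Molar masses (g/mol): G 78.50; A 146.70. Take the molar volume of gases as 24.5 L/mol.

42.7 %

n(G) = 864.0 / 78.50 = 11.01 mol
n(Z) = 286.0 / 24.5 = 11.67 mol
n/ν for G = 11.01/3 = 3.670
n/ν for Z = 11.67/2 = 5.835
Smallest n/ν is G → limiting reagent.
theoretical n(A) = (4/3) × 11.01 = 14.68 mol → 2154 g
% yield = 920 / 2154 × 100 = 42.71 %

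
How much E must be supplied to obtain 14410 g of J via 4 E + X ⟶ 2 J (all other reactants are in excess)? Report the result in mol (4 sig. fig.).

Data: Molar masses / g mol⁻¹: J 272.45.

105.8 mol

n(J) = 14410 / 272.45 = 52.89 mol
n(E) = (4/2) × 52.89 = 105.8 mol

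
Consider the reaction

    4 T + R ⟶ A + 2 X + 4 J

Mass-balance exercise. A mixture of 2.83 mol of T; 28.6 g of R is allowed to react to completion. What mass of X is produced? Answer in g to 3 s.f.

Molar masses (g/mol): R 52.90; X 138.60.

n(T) = 2.830 mol
n(R) = 28.60 / 52.90 = 0.5406 mol
n/ν → T: 0.7075, R: 0.5406; R is limiting.
n(X) = (2/1) × 0.5406 = 1.081 mol
mass = 1.081 × 138.60 = 149.8 g

150 g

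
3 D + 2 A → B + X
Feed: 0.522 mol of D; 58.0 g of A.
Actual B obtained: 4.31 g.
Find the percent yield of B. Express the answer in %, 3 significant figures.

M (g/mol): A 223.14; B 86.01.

38.6 %

n(D) = 0.5220 mol
n(A) = 58.00 / 223.14 = 0.2599 mol
n/ν → D: 0.1740, A: 0.1300; A is limiting.
theoretical n(B) = (1/2) × 0.2599 = 0.1300 mol → 11.18 g
% yield = 4.31 / 11.18 × 100 = 38.55 %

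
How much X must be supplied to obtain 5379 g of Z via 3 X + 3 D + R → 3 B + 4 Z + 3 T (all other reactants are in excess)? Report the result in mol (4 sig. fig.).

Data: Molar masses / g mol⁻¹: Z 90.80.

44.43 mol

n(Z) = 5379 / 90.80 = 59.24 mol
n(X) = (3/4) × 59.24 = 44.43 mol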